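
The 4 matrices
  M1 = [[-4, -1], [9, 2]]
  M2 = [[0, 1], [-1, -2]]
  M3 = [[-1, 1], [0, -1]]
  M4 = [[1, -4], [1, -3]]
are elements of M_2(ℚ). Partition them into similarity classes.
1 class: {M1, M2, M3, M4}

Characteristic polynomials: χ_{M1} = (x + 1)^2, χ_{M2} = (x + 1)^2, χ_{M3} = (x + 1)^2, χ_{M4} = (x + 1)^2.

{M1, M2, M3, M4}: invariant factors (x + 1)^2.

Matrices are similar if and only if their invariant-factor lists agree; the partition into similarity classes is {M1, M2, M3, M4}.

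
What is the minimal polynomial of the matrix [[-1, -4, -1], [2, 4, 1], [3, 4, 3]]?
m_A(x) = (x - 2)^3

The characteristic polynomial factors as (x - 2)^3. The minimal polynomial is ∏(x - λ)^{k_λ} where k_λ is the size of the largest Jordan block at λ.

For λ = 2: rank(A - 2I) = 2, and the largest Jordan block has size 3 (the smallest k with rank((A - 2I)^k) = rank((A - 2I)^(k+1))).

So m_A(x) = (x - 2)^3.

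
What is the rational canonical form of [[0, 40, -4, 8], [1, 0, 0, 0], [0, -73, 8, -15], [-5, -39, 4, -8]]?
The invariant factors of A (the non-unit diagonal entries of the Smith normal form of xI - A over ℚ[x]) are (x^2 - 2)^2, each dividing the next. The characteristic polynomial is their product, (x^2 - 2)^2.

The rational canonical form is the block-diagonal matrix of companion matrices C(f_i):
R = [[0, 0, 0, -4], [1, 0, 0, 0], [0, 1, 0, 4], [0, 0, 1, 0]].

Note the characteristic polynomial does not split into linear factors over ℚ, so A has no Jordan form over ℚ; the rational canonical form exists over any field.

R = [[0, 0, 0, -4], [1, 0, 0, 0], [0, 1, 0, 4], [0, 0, 1, 0]]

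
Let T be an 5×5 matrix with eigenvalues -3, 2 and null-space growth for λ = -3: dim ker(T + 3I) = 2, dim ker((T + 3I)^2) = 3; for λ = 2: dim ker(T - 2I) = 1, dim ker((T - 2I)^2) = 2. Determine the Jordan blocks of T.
λ = -3: successive nullity increments [2, 1] count blocks of size ≥ k; block sizes are [2, 1].
λ = 2: successive nullity increments [1, 1] count blocks of size ≥ k; block sizes are [2].

Jordan blocks: (-3, 2), (-3, 1), (2, 2)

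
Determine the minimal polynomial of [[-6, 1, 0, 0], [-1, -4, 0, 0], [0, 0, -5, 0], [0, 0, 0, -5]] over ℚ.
The characteristic polynomial factors as (x + 5)^4. The minimal polynomial is ∏(x - λ)^{k_λ} where k_λ is the size of the largest Jordan block at λ.

For λ = -5: rank(A + 5I) = 1, and the largest Jordan block has size 2 (the smallest k with rank((A + 5I)^k) = rank((A + 5I)^(k+1))).

So m_A(x) = (x + 5)^2.

m_A(x) = (x + 5)^2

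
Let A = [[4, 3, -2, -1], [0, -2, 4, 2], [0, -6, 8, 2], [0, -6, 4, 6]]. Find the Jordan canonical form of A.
J = [[4, 1, 0, 0], [0, 4, 0, 0], [0, 0, 4, 0], [0, 0, 0, 4]]

The characteristic polynomial is det(xI - A) = (x - 4)^4, so the eigenvalues are 4 (algebraic multiplicity 4).

For λ = 4: rank(A - 4I) = 1, rank((A - 4I)^2) = 0. The eigenspace has dimension 4 - 1 = 3, so there are 3 Jordan blocks; the rank sequence gives block sizes [2, 1, 1].

Assembling the blocks gives the Jordan form J above.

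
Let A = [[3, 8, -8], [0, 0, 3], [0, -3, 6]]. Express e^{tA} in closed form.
e^{tA} = [[e^{3*t}, 8*t*e^{3*t}, -8*t*e^{3*t}], [0, (1 - 3*t)*e^{3*t}, 3*t*e^{3*t}], [0, -3*t*e^{3*t}, (3*t + 1)*e^{3*t}]]

A has Jordan form J = [[3, 1, 0], [0, 3, 0], [0, 0, 3]] with A = PJP^{-1}, so e^{tA} = P e^{tJ} P^{-1}.

For a Jordan block J_k(λ), e^{tJ_k(λ)} = e^{λt} · (I + tN + t^2 N^2/2! + ... + t^{k-1} N^{k-1}/(k-1)!) where N is the nilpotent superdiagonal part.

Assembling the blocks and conjugating back gives the entries of e^{tA} as shown above.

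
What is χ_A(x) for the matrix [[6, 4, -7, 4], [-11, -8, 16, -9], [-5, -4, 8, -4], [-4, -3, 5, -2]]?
xI - A = [[x - 6, -4, 7, -4], [11, x + 8, -16, 9], [5, 4, x - 8, 4], [4, 3, -5, x + 2]].

Expanding det(xI - A) along the first row:
det(xI - A) = + (x - 6)·det([[x + 8, -16, 9], [4, x - 8, 4], [3, -5, x + 2]]) - (-4)·det([[11, -16, 9], [5, x - 8, 4], [4, -5, x + 2]]) + (7)·det([[11, x + 8, 9], [5, 4, 4], [4, 3, x + 2]]) - (-4)·det([[11, x + 8, -16], [5, 4, x - 8], [4, 3, -5]]).

Evaluating gives χ_A(x) = x^4 - 4x^3 + 6x^2 - 4x + 1 = (x - 1)^4.

χ_A(x) = (x - 1)^4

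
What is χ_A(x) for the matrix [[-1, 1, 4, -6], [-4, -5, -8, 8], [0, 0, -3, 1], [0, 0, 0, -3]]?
χ_A(x) = (x + 3)^4

xI - A = [[x + 1, -1, -4, 6], [4, x + 5, 8, -8], [0, 0, x + 3, -1], [0, 0, 0, x + 3]].

Expanding det(xI - A) along the first row:
det(xI - A) = + (x + 1)·det([[x + 5, 8, -8], [0, x + 3, -1], [0, 0, x + 3]]) - (-1)·det([[4, 8, -8], [0, x + 3, -1], [0, 0, x + 3]]) + (-4)·det([[4, x + 5, -8], [0, 0, -1], [0, 0, x + 3]]) - (6)·det([[4, x + 5, 8], [0, 0, x + 3], [0, 0, 0]]).

Evaluating gives χ_A(x) = x^4 + 12x^3 + 54x^2 + 108x + 81 = (x + 3)^4.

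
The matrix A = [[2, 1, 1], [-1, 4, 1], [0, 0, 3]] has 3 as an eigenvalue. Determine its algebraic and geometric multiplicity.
algebraic multiplicity 3, geometric multiplicity 2

The characteristic polynomial is (x - 3)^3, so the factor x - 3 appears with exponent 3: the algebraic multiplicity is 3.

rank(A - 3I) = 1, so the eigenspace has dimension 3 - 1 = 2: the geometric multiplicity is 2.

Since 2 < 3, A is not diagonalizable.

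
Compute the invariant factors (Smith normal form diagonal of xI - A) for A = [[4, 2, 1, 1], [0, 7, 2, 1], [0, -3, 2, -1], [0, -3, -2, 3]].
The Jordan structure of A has elementary divisors (x - 4)^2, (x - 4)^2. Arranging the block sizes at each eigenvalue in decreasing order and taking row products gives the invariant factors.

Invariant factors (smallest first, each dividing the next): (x - 4)^2, (x - 4)^2.

Check: the last factor (x - 4)^2 is the minimal polynomial, and the product (x - 4)^4 is the characteristic polynomial.

(x - 4)^2, (x - 4)^2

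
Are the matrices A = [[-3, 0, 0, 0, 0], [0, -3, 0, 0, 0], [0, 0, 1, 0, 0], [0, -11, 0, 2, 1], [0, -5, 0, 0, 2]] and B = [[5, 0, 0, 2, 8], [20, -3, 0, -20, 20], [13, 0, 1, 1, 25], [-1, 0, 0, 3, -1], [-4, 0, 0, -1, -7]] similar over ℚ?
Two matrices over a field are similar if and only if they have the same invariant factors.

Both A and B have characteristic polynomial (x - 2)^2(x - 1)(x + 3)^2 and minimal polynomial (x - 2)^2(x - 1)(x + 3). Computing further, both have invariant factors x + 3, (x - 2)^2(x - 1)(x + 3). Hence A and B are similar.

Yes.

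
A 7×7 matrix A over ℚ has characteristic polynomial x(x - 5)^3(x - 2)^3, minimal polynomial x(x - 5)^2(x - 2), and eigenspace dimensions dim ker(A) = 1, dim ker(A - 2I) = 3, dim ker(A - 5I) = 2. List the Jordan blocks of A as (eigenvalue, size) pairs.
Jordan blocks: (0, 1), (2, 1), (2, 1), (2, 1), (5, 2), (5, 1)

λ = 0: algebraic multiplicity 1 (exponent in χ_A), largest block size 1 (exponent in m_A), 1 block (geometric multiplicity). This forces block sizes [1].
λ = 2: algebraic multiplicity 3 (exponent in χ_A), largest block size 1 (exponent in m_A), 3 blocks (geometric multiplicity). These force block sizes [1, 1, 1].
λ = 5: algebraic multiplicity 3 (exponent in χ_A), largest block size 2 (exponent in m_A), 2 blocks (geometric multiplicity). These force block sizes [2, 1].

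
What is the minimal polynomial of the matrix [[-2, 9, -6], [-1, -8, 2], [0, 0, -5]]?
m_A(x) = (x + 5)^2

The characteristic polynomial factors as (x + 5)^3. The minimal polynomial is ∏(x - λ)^{k_λ} where k_λ is the size of the largest Jordan block at λ.

For λ = -5: rank(A + 5I) = 1, and the largest Jordan block has size 2 (the smallest k with rank((A + 5I)^k) = rank((A + 5I)^(k+1))).

So m_A(x) = (x + 5)^2.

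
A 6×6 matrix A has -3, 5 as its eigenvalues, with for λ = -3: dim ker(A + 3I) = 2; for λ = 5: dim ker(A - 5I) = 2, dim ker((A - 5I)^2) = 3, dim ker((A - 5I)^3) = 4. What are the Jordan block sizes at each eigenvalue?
λ = -3: successive nullity increments [2] count blocks of size ≥ k; block sizes are [1, 1].
λ = 5: successive nullity increments [2, 1, 1] count blocks of size ≥ k; block sizes are [3, 1].

Jordan blocks: (-3, 1), (-3, 1), (5, 3), (5, 1)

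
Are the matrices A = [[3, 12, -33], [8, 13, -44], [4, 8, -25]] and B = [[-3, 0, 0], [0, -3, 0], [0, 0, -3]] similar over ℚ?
No.

Both have characteristic polynomial (x + 3)^3, but the minimal polynomial of A is (x + 3)^2 while the minimal polynomial of B is x + 3. The minimal polynomial is a similarity invariant, so A and B are not similar.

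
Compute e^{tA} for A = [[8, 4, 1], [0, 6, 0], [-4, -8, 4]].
e^{tA} = [[(2*t + 1)*e^{6*t}, 4*t*e^{6*t}, t*e^{6*t}], [0, e^{6*t}, 0], [-4*t*e^{6*t}, -8*t*e^{6*t}, (1 - 2*t)*e^{6*t}]]

A has Jordan form J = [[6, 1, 0], [0, 6, 0], [0, 0, 6]] with A = PJP^{-1}, so e^{tA} = P e^{tJ} P^{-1}.

For a Jordan block J_k(λ), e^{tJ_k(λ)} = e^{λt} · (I + tN + t^2 N^2/2! + ... + t^{k-1} N^{k-1}/(k-1)!) where N is the nilpotent superdiagonal part.

Assembling the blocks and conjugating back gives the entries of e^{tA} as shown above.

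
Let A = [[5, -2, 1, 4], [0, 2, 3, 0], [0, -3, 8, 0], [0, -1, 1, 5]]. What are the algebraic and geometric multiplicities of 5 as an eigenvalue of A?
algebraic multiplicity 4, geometric multiplicity 2

The characteristic polynomial is (x - 5)^4, so the factor x - 5 appears with exponent 4: the algebraic multiplicity is 4.

rank(A - 5I) = 2, so the eigenspace has dimension 4 - 2 = 2: the geometric multiplicity is 2.

Since 2 < 4, A is not diagonalizable.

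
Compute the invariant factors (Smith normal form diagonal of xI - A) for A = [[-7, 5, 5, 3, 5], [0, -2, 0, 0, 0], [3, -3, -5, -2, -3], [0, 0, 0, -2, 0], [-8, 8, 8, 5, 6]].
x + 2, (x + 2)^2, (x + 2)^2

The Jordan structure of A has elementary divisors (x + 2)^2, (x + 2)^2, (x + 2). Arranging the block sizes at each eigenvalue in decreasing order and taking row products gives the invariant factors.

Invariant factors (smallest first, each dividing the next): x + 2, (x + 2)^2, (x + 2)^2.

Check: the last factor (x + 2)^2 is the minimal polynomial, and the product (x + 2)^5 is the characteristic polynomial.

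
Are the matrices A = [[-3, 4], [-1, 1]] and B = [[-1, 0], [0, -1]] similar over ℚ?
Both have characteristic polynomial (x + 1)^2, but the minimal polynomial of A is (x + 1)^2 while the minimal polynomial of B is x + 1. The minimal polynomial is a similarity invariant, so A and B are not similar.

No.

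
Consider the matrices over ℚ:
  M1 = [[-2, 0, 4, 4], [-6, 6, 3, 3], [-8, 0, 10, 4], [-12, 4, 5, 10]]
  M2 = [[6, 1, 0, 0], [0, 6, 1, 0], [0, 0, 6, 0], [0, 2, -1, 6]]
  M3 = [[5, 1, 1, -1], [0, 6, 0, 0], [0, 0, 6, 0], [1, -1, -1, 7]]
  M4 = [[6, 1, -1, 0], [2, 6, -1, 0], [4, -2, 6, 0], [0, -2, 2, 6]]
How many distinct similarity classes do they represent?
Characteristic polynomials: χ_{M1} = (x - 6)^4, χ_{M2} = (x - 6)^4, χ_{M3} = (x - 6)^4, χ_{M4} = (x - 6)^4.

{M1, M2, M4}: invariant factors x - 6, (x - 6)^3.

{M3}: invariant factors x - 6, x - 6, (x - 6)^2.

Matrices are similar if and only if their invariant-factor lists agree; the partition into similarity classes is {M1, M2, M4}, {M3}.

2 classes: {M1, M2, M4}, {M3}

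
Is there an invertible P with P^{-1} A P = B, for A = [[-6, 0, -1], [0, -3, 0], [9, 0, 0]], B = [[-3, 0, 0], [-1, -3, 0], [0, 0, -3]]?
Two matrices over a field are similar if and only if they have the same invariant factors.

Both A and B have characteristic polynomial (x + 3)^3 and minimal polynomial (x + 3)^2. Computing further, both have invariant factors x + 3, (x + 3)^2. Hence A and B are similar.

Yes.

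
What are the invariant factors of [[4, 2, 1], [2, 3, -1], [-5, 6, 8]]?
(x - 5)^3

The Jordan structure of A has elementary divisors (x - 5)^3. Arranging the block sizes at each eigenvalue in decreasing order and taking row products gives the invariant factors.

Invariant factors (smallest first, each dividing the next): (x - 5)^3.

Check: the last factor (x - 5)^3 is the minimal polynomial, and the product (x - 5)^3 is the characteristic polynomial.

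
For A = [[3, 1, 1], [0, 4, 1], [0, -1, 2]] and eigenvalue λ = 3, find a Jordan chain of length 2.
v_1 = [[0, 1, 0]]^T, v_2 = [[1, 1, -1]]^T

We seek v_1 ∈ ker((A - 3I)^2) \ ker(A - 3I), then set v_{i+1} = (A - 3I) v_i.

One such chain is v_1 = [[0, 1, 0]]^T, v_2 = [[1, 1, -1]]^T. Check: (A - 3I) v_2 = [[0, 0, 0]]^T = 0.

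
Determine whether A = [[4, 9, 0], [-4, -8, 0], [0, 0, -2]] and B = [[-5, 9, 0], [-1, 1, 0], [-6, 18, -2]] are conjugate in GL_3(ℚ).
Yes.

Two matrices over a field are similar if and only if they have the same invariant factors.

Both A and B have characteristic polynomial (x + 2)^3 and minimal polynomial (x + 2)^2. Computing further, both have invariant factors x + 2, (x + 2)^2. Hence A and B are similar.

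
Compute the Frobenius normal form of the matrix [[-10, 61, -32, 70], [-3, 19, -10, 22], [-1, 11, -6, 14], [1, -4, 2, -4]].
The invariant factors of A (the non-unit diagonal entries of the Smith normal form of xI - A over ℚ[x]) are x, x(x^2 + x - 5), each dividing the next. The characteristic polynomial is their product, x^2(x^2 + x - 5).

The rational canonical form is the block-diagonal matrix of companion matrices C(f_i):
R = [[0, 0, 0, 0], [0, 0, 0, 0], [0, 1, 0, 5], [0, 0, 1, -1]].

Note the characteristic polynomial does not split into linear factors over ℚ, so A has no Jordan form over ℚ; the rational canonical form exists over any field.

R = [[0, 0, 0, 0], [0, 0, 0, 0], [0, 1, 0, 5], [0, 0, 1, -1]]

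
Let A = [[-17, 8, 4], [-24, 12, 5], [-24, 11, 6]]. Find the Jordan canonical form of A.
J = [[-1, 0, 0], [0, 1, 1], [0, 0, 1]]

The characteristic polynomial is det(xI - A) = (x - 1)^2(x + 1), so the eigenvalues are -1 (algebraic multiplicity 1), 1 (algebraic multiplicity 2).

For λ = -1: algebraic multiplicity 1 gives one 1×1 block.

For λ = 1: rank(A - I) = 2, rank((A - I)^2) = 1. The eigenspace has dimension 3 - 2 = 1, so there is 1 Jordan block; the rank sequence gives block sizes [2].

Assembling the blocks gives the Jordan form J above.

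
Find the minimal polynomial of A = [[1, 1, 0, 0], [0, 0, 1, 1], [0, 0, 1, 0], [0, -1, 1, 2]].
The characteristic polynomial factors as (x - 1)^4. The minimal polynomial is ∏(x - λ)^{k_λ} where k_λ is the size of the largest Jordan block at λ.

For λ = 1: rank(A - I) = 2, and the largest Jordan block has size 3 (the smallest k with rank((A - I)^k) = rank((A - I)^(k+1))).

So m_A(x) = (x - 1)^3.

m_A(x) = (x - 1)^3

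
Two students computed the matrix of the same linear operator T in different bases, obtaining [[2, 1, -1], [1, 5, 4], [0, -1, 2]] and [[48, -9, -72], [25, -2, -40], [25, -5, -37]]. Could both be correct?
No.

Both have characteristic polynomial (x - 3)^3, but the minimal polynomial of A is (x - 3)^3 while the minimal polynomial of B is (x - 3)^2. The minimal polynomial is a similarity invariant, so A and B are not similar.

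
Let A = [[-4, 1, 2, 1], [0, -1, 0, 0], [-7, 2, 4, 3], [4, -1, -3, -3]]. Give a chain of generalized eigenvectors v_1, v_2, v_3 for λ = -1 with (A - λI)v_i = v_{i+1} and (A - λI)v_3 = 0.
v_1 = [[0, -2, 1, 0]]^T, v_2 = [[0, 0, 1, -1]]^T, v_3 = [[1, 0, 2, -1]]^T

We seek v_1 ∈ ker((A + I)^3) \ ker((A + I)^2), then set v_{i+1} = (A + I) v_i.

One such chain is v_1 = [[0, -2, 1, 0]]^T, v_2 = [[0, 0, 1, -1]]^T, v_3 = [[1, 0, 2, -1]]^T. Check: (A + I) v_3 = [[0, 0, 0, 0]]^T = 0.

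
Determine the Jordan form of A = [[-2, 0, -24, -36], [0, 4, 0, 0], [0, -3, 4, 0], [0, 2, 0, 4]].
J = [[-2, 0, 0, 0], [0, 4, 1, 0], [0, 0, 4, 0], [0, 0, 0, 4]]

The characteristic polynomial is det(xI - A) = (x - 4)^3(x + 2), so the eigenvalues are -2 (algebraic multiplicity 1), 4 (algebraic multiplicity 3).

For λ = -2: algebraic multiplicity 1 gives one 1×1 block.

For λ = 4: rank(A - 4I) = 2, rank((A - 4I)^2) = 1. The eigenspace has dimension 4 - 2 = 2, so there are 2 Jordan blocks; the rank sequence gives block sizes [2, 1].

Assembling the blocks gives the Jordan form J above.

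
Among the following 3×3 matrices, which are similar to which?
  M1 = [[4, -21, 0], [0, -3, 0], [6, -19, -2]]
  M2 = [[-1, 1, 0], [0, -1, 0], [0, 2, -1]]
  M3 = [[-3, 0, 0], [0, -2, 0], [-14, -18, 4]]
2 classes: {M1, M3}, {M2}

Characteristic polynomials: χ_{M1} = (x - 4)(x + 2)(x + 3), χ_{M2} = (x + 1)^3, χ_{M3} = (x - 4)(x + 2)(x + 3).

{M1, M3}: invariant factors (x - 4)(x + 2)(x + 3).

{M2}: invariant factors x + 1, (x + 1)^2.

Matrices are similar if and only if their invariant-factor lists agree; the partition into similarity classes is {M1, M3}, {M2}.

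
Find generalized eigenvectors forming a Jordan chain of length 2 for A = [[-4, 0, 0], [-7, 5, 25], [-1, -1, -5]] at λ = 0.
We seek v_1 ∈ ker(A^2) \ ker(A), then set v_{i+1} = A v_i.

One such chain is v_1 = [[0, -4, 1]]^T, v_2 = [[0, 5, -1]]^T. Check: A v_2 = [[0, 0, 0]]^T = 0.

v_1 = [[0, -4, 1]]^T, v_2 = [[0, 5, -1]]^T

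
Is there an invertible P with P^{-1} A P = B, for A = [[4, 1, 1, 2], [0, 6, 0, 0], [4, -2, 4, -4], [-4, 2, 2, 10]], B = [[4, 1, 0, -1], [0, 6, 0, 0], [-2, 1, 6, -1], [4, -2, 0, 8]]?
Yes.

Two matrices over a field are similar if and only if they have the same invariant factors.

Both A and B have characteristic polynomial (x - 6)^4 and minimal polynomial (x - 6)^2. Computing further, both have invariant factors x - 6, x - 6, (x - 6)^2. Hence A and B are similar.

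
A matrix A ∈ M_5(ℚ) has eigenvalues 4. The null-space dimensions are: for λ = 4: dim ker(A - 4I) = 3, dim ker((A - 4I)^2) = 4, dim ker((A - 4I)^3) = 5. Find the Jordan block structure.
Jordan blocks: (4, 3), (4, 1), (4, 1)

λ = 4: successive nullity increments [3, 1, 1] count blocks of size ≥ k; block sizes are [3, 1, 1].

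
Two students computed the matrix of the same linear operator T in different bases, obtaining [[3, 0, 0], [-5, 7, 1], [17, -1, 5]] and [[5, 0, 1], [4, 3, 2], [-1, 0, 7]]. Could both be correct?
Yes.

Two matrices over a field are similar if and only if they have the same invariant factors.

Both A and B have characteristic polynomial (x - 6)^2(x - 3) and minimal polynomial (x - 6)^2(x - 3). Computing further, both have invariant factors (x - 6)^2(x - 3). Hence A and B are similar.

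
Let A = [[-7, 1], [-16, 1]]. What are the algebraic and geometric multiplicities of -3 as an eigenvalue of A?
The characteristic polynomial is (x + 3)^2, so the factor x + 3 appears with exponent 2: the algebraic multiplicity is 2.

rank(A + 3I) = 1, so the eigenspace has dimension 2 - 1 = 1: the geometric multiplicity is 1.

Since 1 < 2, A is not diagonalizable.

algebraic multiplicity 2, geometric multiplicity 1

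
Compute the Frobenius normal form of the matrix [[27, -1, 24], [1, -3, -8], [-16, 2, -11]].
The invariant factors of A (the non-unit diagonal entries of the Smith normal form of xI - A over ℚ[x]) are (x - 5)(x - 4)^2, each dividing the next. The characteristic polynomial is their product, (x - 5)(x - 4)^2.

The rational canonical form is the block-diagonal matrix of companion matrices C(f_i):
R = [[0, 0, 80], [1, 0, -56], [0, 1, 13]].

R = [[0, 0, 80], [1, 0, -56], [0, 1, 13]]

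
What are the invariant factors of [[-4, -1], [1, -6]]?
(x + 5)^2

The Jordan structure of A has elementary divisors (x + 5)^2. Arranging the block sizes at each eigenvalue in decreasing order and taking row products gives the invariant factors.

Invariant factors (smallest first, each dividing the next): (x + 5)^2.

Check: the last factor (x + 5)^2 is the minimal polynomial, and the product (x + 5)^2 is the characteristic polynomial.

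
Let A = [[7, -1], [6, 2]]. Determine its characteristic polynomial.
xI - A = [[x - 7, 1], [-6, x - 2]].

Expanding det(xI - A) along the first row:
det(xI - A) = + (x - 7)·det([[x - 2]]) - (1)·det([[-6]]).

Evaluating gives χ_A(x) = x^2 - 9x + 20 = (x - 5)(x - 4).

χ_A(x) = (x - 5)(x - 4)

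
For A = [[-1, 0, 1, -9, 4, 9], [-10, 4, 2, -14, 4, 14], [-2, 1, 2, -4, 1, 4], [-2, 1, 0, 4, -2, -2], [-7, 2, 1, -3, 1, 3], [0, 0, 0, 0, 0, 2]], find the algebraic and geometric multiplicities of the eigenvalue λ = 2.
The characteristic polynomial is (x - 2)^6, so the factor x - 2 appears with exponent 6: the algebraic multiplicity is 6.

rank(A - 2I) = 3, so the eigenspace has dimension 6 - 3 = 3: the geometric multiplicity is 3.

Since 3 < 6, A is not diagonalizable.

algebraic multiplicity 6, geometric multiplicity 3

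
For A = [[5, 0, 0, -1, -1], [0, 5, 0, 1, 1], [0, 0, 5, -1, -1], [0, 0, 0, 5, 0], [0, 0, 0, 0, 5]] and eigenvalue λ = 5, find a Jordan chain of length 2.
v_1 = [[0, 1, -2, 0, -1]]^T, v_2 = [[1, -1, 1, 0, 0]]^T

We seek v_1 ∈ ker((A - 5I)^2) \ ker(A - 5I), then set v_{i+1} = (A - 5I) v_i.

One such chain is v_1 = [[0, 1, -2, 0, -1]]^T, v_2 = [[1, -1, 1, 0, 0]]^T. Check: (A - 5I) v_2 = [[0, 0, 0, 0, 0]]^T = 0.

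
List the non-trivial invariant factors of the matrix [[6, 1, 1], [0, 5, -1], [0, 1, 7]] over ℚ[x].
x - 6, (x - 6)^2

The Jordan structure of A has elementary divisors (x - 6)^2, (x - 6). Arranging the block sizes at each eigenvalue in decreasing order and taking row products gives the invariant factors.

Invariant factors (smallest first, each dividing the next): x - 6, (x - 6)^2.

Check: the last factor (x - 6)^2 is the minimal polynomial, and the product (x - 6)^3 is the characteristic polynomial.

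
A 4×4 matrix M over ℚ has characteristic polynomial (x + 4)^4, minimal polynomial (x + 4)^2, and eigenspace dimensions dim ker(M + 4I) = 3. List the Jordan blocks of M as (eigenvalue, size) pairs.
λ = -4: algebraic multiplicity 4 (exponent in χ_M), largest block size 2 (exponent in m_M), 3 blocks (geometric multiplicity). These force block sizes [2, 1, 1].

Jordan blocks: (-4, 2), (-4, 1), (-4, 1)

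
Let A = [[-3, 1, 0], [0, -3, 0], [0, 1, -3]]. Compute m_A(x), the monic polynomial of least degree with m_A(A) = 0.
The characteristic polynomial factors as (x + 3)^3. The minimal polynomial is ∏(x - λ)^{k_λ} where k_λ is the size of the largest Jordan block at λ.

For λ = -3: rank(A + 3I) = 1, and the largest Jordan block has size 2 (the smallest k with rank((A + 3I)^k) = rank((A + 3I)^(k+1))).

So m_A(x) = (x + 3)^2.

m_A(x) = (x + 3)^2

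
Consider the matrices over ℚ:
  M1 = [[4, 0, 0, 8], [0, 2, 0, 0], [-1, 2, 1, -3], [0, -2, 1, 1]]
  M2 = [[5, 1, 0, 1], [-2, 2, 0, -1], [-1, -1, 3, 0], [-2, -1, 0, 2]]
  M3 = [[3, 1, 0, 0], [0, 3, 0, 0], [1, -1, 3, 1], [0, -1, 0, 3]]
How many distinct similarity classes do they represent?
Characteristic polynomials: χ_{M1} = (x - 2)^4, χ_{M2} = (x - 3)^4, χ_{M3} = (x - 3)^4.

{M1}: invariant factors x - 2, (x - 2)^3.

{M2, M3}: invariant factors (x - 3)^2, (x - 3)^2.

Matrices are similar if and only if their invariant-factor lists agree; the partition into similarity classes is {M1}, {M2, M3}.

2 classes: {M1}, {M2, M3}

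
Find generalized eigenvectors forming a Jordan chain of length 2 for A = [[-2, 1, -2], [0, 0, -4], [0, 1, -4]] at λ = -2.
v_1 = [[5, 17, 8]]^T, v_2 = [[1, 2, 1]]^T

We seek v_1 ∈ ker((A + 2I)^2) \ ker(A + 2I), then set v_{i+1} = (A + 2I) v_i.

One such chain is v_1 = [[5, 17, 8]]^T, v_2 = [[1, 2, 1]]^T. Check: (A + 2I) v_2 = [[0, 0, 0]]^T = 0.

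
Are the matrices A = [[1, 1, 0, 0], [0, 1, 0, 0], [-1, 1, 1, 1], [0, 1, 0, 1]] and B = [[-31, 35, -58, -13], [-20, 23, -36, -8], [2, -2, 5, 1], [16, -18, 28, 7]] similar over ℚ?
Two matrices over a field are similar if and only if they have the same invariant factors.

Both A and B have characteristic polynomial (x - 1)^4 and minimal polynomial (x - 1)^2. Computing further, both have invariant factors (x - 1)^2, (x - 1)^2. Hence A and B are similar.

Yes.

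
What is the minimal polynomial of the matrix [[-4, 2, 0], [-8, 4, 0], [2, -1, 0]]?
The characteristic polynomial factors as x^3. The minimal polynomial is ∏(x - λ)^{k_λ} where k_λ is the size of the largest Jordan block at λ.

For λ = 0: rank(A) = 1, and the largest Jordan block has size 2 (the smallest k with rank(A^k) = rank(A^(k+1))).

So m_A(x) = x^2.

m_A(x) = x^2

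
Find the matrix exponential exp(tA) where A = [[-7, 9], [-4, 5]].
e^{tA} = [[(1 - 6*t)*e^{-t}, 9*t*e^{-t}], [-4*t*e^{-t}, (6*t + 1)*e^{-t}]]

A has Jordan form J = [[-1, 1], [0, -1]] with A = PJP^{-1}, so e^{tA} = P e^{tJ} P^{-1}.

For a Jordan block J_k(λ), e^{tJ_k(λ)} = e^{λt} · (I + tN + t^2 N^2/2! + ... + t^{k-1} N^{k-1}/(k-1)!) where N is the nilpotent superdiagonal part.

Assembling the blocks and conjugating back gives the entries of e^{tA} as shown above.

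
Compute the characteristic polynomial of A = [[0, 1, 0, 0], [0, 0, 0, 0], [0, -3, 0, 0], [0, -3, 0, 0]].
xI - A = [[x, -1, 0, 0], [0, x, 0, 0], [0, 3, x, 0], [0, 3, 0, x]].

Expanding det(xI - A) along the first row:
det(xI - A) = + (x)·det([[x, 0, 0], [3, x, 0], [3, 0, x]]) - (-1)·det([[0, 0, 0], [0, x, 0], [0, 0, x]]) + (0)·det([[0, x, 0], [0, 3, 0], [0, 3, x]]) - (0)·det([[0, x, 0], [0, 3, x], [0, 3, 0]]).

Evaluating gives χ_A(x) = x^4.

χ_A(x) = x^4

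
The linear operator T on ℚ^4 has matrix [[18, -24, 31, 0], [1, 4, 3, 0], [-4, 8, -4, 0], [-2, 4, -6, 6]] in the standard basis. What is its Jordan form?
J = [[6, 1, 0, 0], [0, 6, 1, 0], [0, 0, 6, 0], [0, 0, 0, 6]]

The characteristic polynomial is det(xI - A) = (x - 6)^4, so the eigenvalues are 6 (algebraic multiplicity 4).

For λ = 6: rank(A - 6I) = 2, rank((A - 6I)^2) = 1, rank((A - 6I)^3) = 0. The eigenspace has dimension 4 - 2 = 2, so there are 2 Jordan blocks; the rank sequence gives block sizes [3, 1].

Assembling the blocks gives the Jordan form J above.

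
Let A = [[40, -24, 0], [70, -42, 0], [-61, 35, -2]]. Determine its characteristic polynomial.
xI - A = [[x - 40, 24, 0], [-70, x + 42, 0], [61, -35, x + 2]].

Expanding det(xI - A) along the first row:
det(xI - A) = + (x - 40)·det([[x + 42, 0], [-35, x + 2]]) - (24)·det([[-70, 0], [61, x + 2]]) + (0)·det([[-70, x + 42], [61, -35]]).

Evaluating gives χ_A(x) = x^3 + 4x^2 + 4x = x(x + 2)^2.

χ_A(x) = x(x + 2)^2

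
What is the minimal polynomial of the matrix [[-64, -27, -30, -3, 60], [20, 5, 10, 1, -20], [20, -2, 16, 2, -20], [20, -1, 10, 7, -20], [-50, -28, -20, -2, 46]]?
m_A(x) = (x - 6)^2(x + 4)

The characteristic polynomial factors as (x - 6)^3(x + 4)^2. The minimal polynomial is ∏(x - λ)^{k_λ} where k_λ is the size of the largest Jordan block at λ.

For λ = -4: rank(A + 4I) = 3, and the largest Jordan block has size 1 (the smallest k with rank((A + 4I)^k) = rank((A + 4I)^(k+1))).
For λ = 6: rank(A - 6I) = 3, and the largest Jordan block has size 2 (the smallest k with rank((A - 6I)^k) = rank((A - 6I)^(k+1))).

So m_A(x) = (x - 6)^2(x + 4).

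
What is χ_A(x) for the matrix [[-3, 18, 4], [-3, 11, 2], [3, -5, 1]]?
χ_A(x) = (x - 3)^3

xI - A = [[x + 3, -18, -4], [3, x - 11, -2], [-3, 5, x - 1]].

Expanding det(xI - A) along the first row:
det(xI - A) = + (x + 3)·det([[x - 11, -2], [5, x - 1]]) - (-18)·det([[3, -2], [-3, x - 1]]) + (-4)·det([[3, x - 11], [-3, 5]]).

Evaluating gives χ_A(x) = x^3 - 9x^2 + 27x - 27 = (x - 3)^3.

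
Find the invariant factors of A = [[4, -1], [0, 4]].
(x - 4)^2

The Jordan structure of A has elementary divisors (x - 4)^2. Arranging the block sizes at each eigenvalue in decreasing order and taking row products gives the invariant factors.

Invariant factors (smallest first, each dividing the next): (x - 4)^2.

Check: the last factor (x - 4)^2 is the minimal polynomial, and the product (x - 4)^2 is the characteristic polynomial.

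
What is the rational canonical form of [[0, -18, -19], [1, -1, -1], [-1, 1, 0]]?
The invariant factors of A (the non-unit diagonal entries of the Smith normal form of xI - A over ℚ[x]) are (x + 3)(x^2 - 2x + 6), each dividing the next. The characteristic polynomial is their product, (x + 3)(x^2 - 2x + 6).

The rational canonical form is the block-diagonal matrix of companion matrices C(f_i):
R = [[0, 0, -18], [1, 0, 0], [0, 1, -1]].

Note the characteristic polynomial does not split into linear factors over ℚ, so A has no Jordan form over ℚ; the rational canonical form exists over any field.

R = [[0, 0, -18], [1, 0, 0], [0, 1, -1]]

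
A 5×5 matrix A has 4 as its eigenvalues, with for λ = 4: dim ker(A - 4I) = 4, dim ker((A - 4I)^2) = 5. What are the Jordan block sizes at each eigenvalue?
Jordan blocks: (4, 2), (4, 1), (4, 1), (4, 1)

λ = 4: successive nullity increments [4, 1] count blocks of size ≥ k; block sizes are [2, 1, 1, 1].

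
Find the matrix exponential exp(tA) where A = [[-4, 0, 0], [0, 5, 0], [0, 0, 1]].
e^{tA} = [[e^{-4*t}, 0, 0], [0, e^{5*t}, 0], [0, 0, e^{t}]]

A has Jordan form J = [[-4, 0, 0], [0, 1, 0], [0, 0, 5]] with A = PJP^{-1}, so e^{tA} = P e^{tJ} P^{-1}.

For a Jordan block J_k(λ), e^{tJ_k(λ)} = e^{λt} · (I + tN + t^2 N^2/2! + ... + t^{k-1} N^{k-1}/(k-1)!) where N is the nilpotent superdiagonal part.

Assembling the blocks and conjugating back gives the entries of e^{tA} as shown above.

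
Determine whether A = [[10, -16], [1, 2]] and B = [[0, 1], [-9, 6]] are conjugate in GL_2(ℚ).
No.

trace(A) = 12 but trace(B) = 6. The trace is a similarity invariant, so A and B are not similar.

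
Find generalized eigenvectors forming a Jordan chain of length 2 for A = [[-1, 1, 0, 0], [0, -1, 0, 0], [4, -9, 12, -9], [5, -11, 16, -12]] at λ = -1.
We seek v_1 ∈ ker((A + I)^2) \ ker(A + I), then set v_{i+1} = (A + I) v_i.

One such chain is v_1 = [[2, 1, 0, 0]]^T, v_2 = [[1, 0, -1, -1]]^T. Check: (A + I) v_2 = [[0, 0, 0, 0]]^T = 0.

v_1 = [[2, 1, 0, 0]]^T, v_2 = [[1, 0, -1, -1]]^T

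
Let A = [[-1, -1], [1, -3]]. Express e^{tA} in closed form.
A has Jordan form J = [[-2, 1], [0, -2]] with A = PJP^{-1}, so e^{tA} = P e^{tJ} P^{-1}.

For a Jordan block J_k(λ), e^{tJ_k(λ)} = e^{λt} · (I + tN + t^2 N^2/2! + ... + t^{k-1} N^{k-1}/(k-1)!) where N is the nilpotent superdiagonal part.

Assembling the blocks and conjugating back gives the entries of e^{tA} as shown above.

e^{tA} = [[(t + 1)*e^{-2*t}, -t*e^{-2*t}], [t*e^{-2*t}, (1 - t)*e^{-2*t}]]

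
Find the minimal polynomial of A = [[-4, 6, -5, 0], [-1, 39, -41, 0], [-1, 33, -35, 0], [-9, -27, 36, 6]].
The characteristic polynomial factors as (x - 6)^2(x + 3)^2. The minimal polynomial is ∏(x - λ)^{k_λ} where k_λ is the size of the largest Jordan block at λ.

For λ = -3: rank(A + 3I) = 3, and the largest Jordan block has size 2 (the smallest k with rank((A + 3I)^k) = rank((A + 3I)^(k+1))).
For λ = 6: rank(A - 6I) = 2, and the largest Jordan block has size 1 (the smallest k with rank((A - 6I)^k) = rank((A - 6I)^(k+1))).

So m_A(x) = (x - 6)(x + 3)^2.

m_A(x) = (x - 6)(x + 3)^2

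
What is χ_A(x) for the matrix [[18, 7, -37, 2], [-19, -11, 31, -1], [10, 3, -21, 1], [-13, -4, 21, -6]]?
xI - A = [[x - 18, -7, 37, -2], [19, x + 11, -31, 1], [-10, -3, x + 21, -1], [13, 4, -21, x + 6]].

Expanding det(xI - A) along the first row:
det(xI - A) = + (x - 18)·det([[x + 11, -31, 1], [-3, x + 21, -1], [4, -21, x + 6]]) - (-7)·det([[19, -31, 1], [-10, x + 21, -1], [13, -21, x + 6]]) + (37)·det([[19, x + 11, 1], [-10, -3, -1], [13, 4, x + 6]]) - (-2)·det([[19, x + 11, -31], [-10, -3, x + 21], [13, 4, -21]]).

Evaluating gives χ_A(x) = x^4 + 20x^3 + 150x^2 + 500x + 625 = (x + 5)^4.

χ_A(x) = (x + 5)^4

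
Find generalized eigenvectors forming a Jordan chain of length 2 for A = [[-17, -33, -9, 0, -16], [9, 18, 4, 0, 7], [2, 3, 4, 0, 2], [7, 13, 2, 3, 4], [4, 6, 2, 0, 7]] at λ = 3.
v_1 = [[-2, 1, -1, 2, 1]]^T, v_2 = [[0, 0, 0, 1, 0]]^T

We seek v_1 ∈ ker((A - 3I)^2) \ ker(A - 3I), then set v_{i+1} = (A - 3I) v_i.

One such chain is v_1 = [[-2, 1, -1, 2, 1]]^T, v_2 = [[0, 0, 0, 1, 0]]^T. Check: (A - 3I) v_2 = [[0, 0, 0, 0, 0]]^T = 0.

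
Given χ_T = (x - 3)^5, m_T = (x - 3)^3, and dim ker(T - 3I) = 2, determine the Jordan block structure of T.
λ = 3: algebraic multiplicity 5 (exponent in χ_T), largest block size 3 (exponent in m_T), 2 blocks (geometric multiplicity). These force block sizes [3, 2].

Jordan blocks: (3, 3), (3, 2)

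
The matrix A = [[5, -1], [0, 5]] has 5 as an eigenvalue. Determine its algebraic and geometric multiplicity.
The characteristic polynomial is (x - 5)^2, so the factor x - 5 appears with exponent 2: the algebraic multiplicity is 2.

rank(A - 5I) = 1, so the eigenspace has dimension 2 - 1 = 1: the geometric multiplicity is 1.

Since 1 < 2, A is not diagonalizable.

algebraic multiplicity 2, geometric multiplicity 1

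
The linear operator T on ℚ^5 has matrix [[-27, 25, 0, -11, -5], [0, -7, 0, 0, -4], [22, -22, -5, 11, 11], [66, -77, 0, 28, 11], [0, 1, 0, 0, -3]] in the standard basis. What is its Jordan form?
The characteristic polynomial is det(xI - A) = (x - 6)(x + 5)^4, so the eigenvalues are -5 (algebraic multiplicity 4), 6 (algebraic multiplicity 1).

For λ = -5: rank(A + 5I) = 2, rank((A + 5I)^2) = 1. The eigenspace has dimension 5 - 2 = 3, so there are 3 Jordan blocks; the rank sequence gives block sizes [2, 1, 1].

For λ = 6: algebraic multiplicity 1 gives one 1×1 block.

Assembling the blocks gives the Jordan form J above.

J = [[-5, 1, 0, 0, 0], [0, -5, 0, 0, 0], [0, 0, -5, 0, 0], [0, 0, 0, -5, 0], [0, 0, 0, 0, 6]]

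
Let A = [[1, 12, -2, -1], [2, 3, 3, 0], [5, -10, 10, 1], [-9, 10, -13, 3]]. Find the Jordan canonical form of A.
J = [[2, 0, 0, 0], [0, 5, 1, 0], [0, 0, 5, 1], [0, 0, 0, 5]]

The characteristic polynomial is det(xI - A) = (x - 5)^3(x - 2), so the eigenvalues are 2 (algebraic multiplicity 1), 5 (algebraic multiplicity 3).

For λ = 2: algebraic multiplicity 1 gives one 1×1 block.

For λ = 5: rank(A - 5I) = 3, rank((A - 5I)^2) = 2, rank((A - 5I)^3) = 1. The eigenspace has dimension 4 - 3 = 1, so there is 1 Jordan block; the rank sequence gives block sizes [3].

Assembling the blocks gives the Jordan form J above.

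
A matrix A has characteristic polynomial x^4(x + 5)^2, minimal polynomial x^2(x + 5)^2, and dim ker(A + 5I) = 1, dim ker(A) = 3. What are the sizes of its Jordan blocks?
λ = -5: algebraic multiplicity 2 (exponent in χ_A), largest block size 2 (exponent in m_A), 1 block (geometric multiplicity). This forces block sizes [2].
λ = 0: algebraic multiplicity 4 (exponent in χ_A), largest block size 2 (exponent in m_A), 3 blocks (geometric multiplicity). These force block sizes [2, 1, 1].

Jordan blocks: (-5, 2), (0, 2), (0, 1), (0, 1)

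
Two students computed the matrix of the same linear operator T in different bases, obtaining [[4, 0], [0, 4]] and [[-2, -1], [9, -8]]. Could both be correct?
No.

trace(A) = 8 but trace(B) = -10. The trace is a similarity invariant, so A and B are not similar.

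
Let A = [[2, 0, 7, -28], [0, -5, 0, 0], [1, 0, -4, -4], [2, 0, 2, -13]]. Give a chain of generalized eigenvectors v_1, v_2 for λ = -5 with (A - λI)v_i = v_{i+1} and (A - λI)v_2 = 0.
We seek v_1 ∈ ker((A + 5I)^2) \ ker(A + 5I), then set v_{i+1} = (A + 5I) v_i.

One such chain is v_1 = [[-6, 0, -1, -2]]^T, v_2 = [[7, 0, 1, 2]]^T. Check: (A + 5I) v_2 = [[0, 0, 0, 0]]^T = 0.

v_1 = [[-6, 0, -1, -2]]^T, v_2 = [[7, 0, 1, 2]]^T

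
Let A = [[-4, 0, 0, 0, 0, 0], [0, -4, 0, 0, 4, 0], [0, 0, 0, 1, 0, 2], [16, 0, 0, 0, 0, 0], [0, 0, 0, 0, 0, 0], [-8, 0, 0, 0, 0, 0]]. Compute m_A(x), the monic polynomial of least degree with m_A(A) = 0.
m_A(x) = x^2(x + 4)

The characteristic polynomial factors as x^4(x + 4)^2. The minimal polynomial is ∏(x - λ)^{k_λ} where k_λ is the size of the largest Jordan block at λ.

For λ = -4: rank(A + 4I) = 4, and the largest Jordan block has size 1 (the smallest k with rank((A + 4I)^k) = rank((A + 4I)^(k+1))).
For λ = 0: rank(A) = 3, and the largest Jordan block has size 2 (the smallest k with rank(A^k) = rank(A^(k+1))).

So m_A(x) = x^2(x + 4).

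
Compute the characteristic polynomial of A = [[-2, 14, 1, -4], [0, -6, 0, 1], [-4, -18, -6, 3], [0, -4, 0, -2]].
xI - A = [[x + 2, -14, -1, 4], [0, x + 6, 0, -1], [4, 18, x + 6, -3], [0, 4, 0, x + 2]].

Expanding det(xI - A) along the first row:
det(xI - A) = + (x + 2)·det([[x + 6, 0, -1], [18, x + 6, -3], [4, 0, x + 2]]) - (-14)·det([[0, 0, -1], [4, x + 6, -3], [0, 0, x + 2]]) + (-1)·det([[0, x + 6, -1], [4, 18, -3], [0, 4, x + 2]]) - (4)·det([[0, x + 6, 0], [4, 18, x + 6], [0, 4, 0]]).

Evaluating gives χ_A(x) = x^4 + 16x^3 + 96x^2 + 256x + 256 = (x + 4)^4.

χ_A(x) = (x + 4)^4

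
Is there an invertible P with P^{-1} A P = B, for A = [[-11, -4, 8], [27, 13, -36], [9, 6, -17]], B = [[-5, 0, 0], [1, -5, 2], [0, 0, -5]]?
Two matrices over a field are similar if and only if they have the same invariant factors.

Both A and B have characteristic polynomial (x + 5)^3 and minimal polynomial (x + 5)^2. Computing further, both have invariant factors x + 5, (x + 5)^2. Hence A and B are similar.

Yes.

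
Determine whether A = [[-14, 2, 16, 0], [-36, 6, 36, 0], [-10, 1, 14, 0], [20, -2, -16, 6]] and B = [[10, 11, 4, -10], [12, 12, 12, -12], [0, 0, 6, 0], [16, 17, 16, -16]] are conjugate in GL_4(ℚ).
Two matrices over a field are similar if and only if they have the same invariant factors.

Both A and B have characteristic polynomial x^2(x - 6)^2 and minimal polynomial x^2(x - 6). Computing further, both have invariant factors x - 6, x^2(x - 6). Hence A and B are similar.

Yes.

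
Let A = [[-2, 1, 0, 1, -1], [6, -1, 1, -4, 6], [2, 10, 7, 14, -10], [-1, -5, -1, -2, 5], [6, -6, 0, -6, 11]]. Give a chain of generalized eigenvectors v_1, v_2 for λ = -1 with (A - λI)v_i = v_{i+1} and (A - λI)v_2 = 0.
We seek v_1 ∈ ker((A + I)^2) \ ker(A + I), then set v_{i+1} = (A + I) v_i.

One such chain is v_1 = [[0, 1, -2, 1, 1]]^T, v_2 = [[1, 0, -2, 1, 0]]^T. Check: (A + I) v_2 = [[0, 0, 0, 0, 0]]^T = 0.

v_1 = [[0, 1, -2, 1, 1]]^T, v_2 = [[1, 0, -2, 1, 0]]^T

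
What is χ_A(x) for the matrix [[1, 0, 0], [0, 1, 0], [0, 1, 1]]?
χ_A(x) = (x - 1)^3

xI - A = [[x - 1, 0, 0], [0, x - 1, 0], [0, -1, x - 1]].

Expanding det(xI - A) along the first row:
det(xI - A) = + (x - 1)·det([[x - 1, 0], [-1, x - 1]]) - (0)·det([[0, 0], [0, x - 1]]) + (0)·det([[0, x - 1], [0, -1]]).

Evaluating gives χ_A(x) = x^3 - 3x^2 + 3x - 1 = (x - 1)^3.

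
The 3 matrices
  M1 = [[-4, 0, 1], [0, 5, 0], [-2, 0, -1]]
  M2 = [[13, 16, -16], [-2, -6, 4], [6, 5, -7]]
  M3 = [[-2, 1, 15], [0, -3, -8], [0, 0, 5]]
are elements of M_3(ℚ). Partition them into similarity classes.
Characteristic polynomials: χ_{M1} = (x - 5)(x + 2)(x + 3), χ_{M2} = (x - 5)(x + 2)(x + 3), χ_{M3} = (x - 5)(x + 2)(x + 3).

{M1, M2, M3}: invariant factors (x - 5)(x + 2)(x + 3).

Matrices are similar if and only if their invariant-factor lists agree; the partition into similarity classes is {M1, M2, M3}.

1 class: {M1, M2, M3}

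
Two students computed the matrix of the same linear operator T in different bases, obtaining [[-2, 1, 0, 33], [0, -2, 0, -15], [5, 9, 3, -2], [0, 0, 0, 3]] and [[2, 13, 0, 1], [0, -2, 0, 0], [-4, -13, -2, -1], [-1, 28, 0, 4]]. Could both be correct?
No.

Both have characteristic polynomial (x - 3)^2(x + 2)^2, but the minimal polynomial of A is (x - 3)^2(x + 2)^2 while the minimal polynomial of B is (x - 3)^2(x + 2). The minimal polynomial is a similarity invariant, so A and B are not similar.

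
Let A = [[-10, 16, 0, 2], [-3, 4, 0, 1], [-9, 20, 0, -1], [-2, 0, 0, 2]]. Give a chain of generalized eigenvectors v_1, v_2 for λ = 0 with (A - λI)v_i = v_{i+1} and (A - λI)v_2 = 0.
v_1 = [[0, 0, -1, 1]]^T, v_2 = [[2, 1, -1, 2]]^T

We seek v_1 ∈ ker(A^2) \ ker(A), then set v_{i+1} = A v_i.

One such chain is v_1 = [[0, 0, -1, 1]]^T, v_2 = [[2, 1, -1, 2]]^T. Check: A v_2 = [[0, 0, 0, 0]]^T = 0.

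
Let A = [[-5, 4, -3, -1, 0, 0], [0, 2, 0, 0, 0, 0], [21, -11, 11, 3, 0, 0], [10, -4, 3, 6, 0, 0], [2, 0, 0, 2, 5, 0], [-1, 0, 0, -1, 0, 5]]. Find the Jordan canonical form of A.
J = [[2, 1, 0, 0, 0, 0], [0, 2, 0, 0, 0, 0], [0, 0, 5, 1, 0, 0], [0, 0, 0, 5, 0, 0], [0, 0, 0, 0, 5, 0], [0, 0, 0, 0, 0, 5]]

The characteristic polynomial is det(xI - A) = (x - 5)^4(x - 2)^2, so the eigenvalues are 2 (algebraic multiplicity 2), 5 (algebraic multiplicity 4).

For λ = 2: rank(A - 2I) = 5, rank((A - 2I)^2) = 4. The eigenspace has dimension 6 - 5 = 1, so there is 1 Jordan block; the rank sequence gives block sizes [2].

For λ = 5: rank(A - 5I) = 3, rank((A - 5I)^2) = 2. The eigenspace has dimension 6 - 3 = 3, so there are 3 Jordan blocks; the rank sequence gives block sizes [2, 1, 1].

Assembling the blocks gives the Jordan form J above.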